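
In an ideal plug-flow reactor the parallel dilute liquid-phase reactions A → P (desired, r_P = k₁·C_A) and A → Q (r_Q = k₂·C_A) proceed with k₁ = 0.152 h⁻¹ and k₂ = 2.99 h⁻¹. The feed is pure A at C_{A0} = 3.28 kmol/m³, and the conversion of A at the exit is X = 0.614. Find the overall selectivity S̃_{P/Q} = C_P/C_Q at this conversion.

C_A = C_{A0}(1−X) = 1.266 kmol/m³.
Both paths are first order in A, so the instantaneous fraction to P is constant: dC_P/d(−C_A) = k₁/(k₁+k₂) = 0.04838.
C_P = 0.04838·(C_{A0}−C_A) = 0.04838×2.014 = 0.0974 kmol/m³.
C_Q = (C_{A0}−C_A)−C_P = 1.916 kmol/m³; S̃_{P/Q} = 0.09743/1.916 = 0.0508.

0.0508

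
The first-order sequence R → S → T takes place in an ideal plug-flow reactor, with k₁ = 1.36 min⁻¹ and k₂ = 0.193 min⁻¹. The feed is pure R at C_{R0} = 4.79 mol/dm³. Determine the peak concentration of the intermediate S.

Evaluating C_S at τ_opt = ln(k₂/k₁)/(k₂−k₁) gives C_{S,max}/C_{R0} = (k₁/k₂)^[k₂/(k₂−k₁)].
= (1.36/0.193)^(0.193/(0.193−1.36)) = (7.047)^(-0.1654) = 0.7240.
C_{S,max} = 0.7240×4.79 = 3.47 mol/dm³.

3.47 mol/dm³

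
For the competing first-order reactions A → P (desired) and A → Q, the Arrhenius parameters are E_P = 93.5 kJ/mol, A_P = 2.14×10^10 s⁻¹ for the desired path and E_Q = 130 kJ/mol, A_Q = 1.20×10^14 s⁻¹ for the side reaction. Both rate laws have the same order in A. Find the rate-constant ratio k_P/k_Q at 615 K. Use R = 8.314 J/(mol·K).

Since both paths have the same order in A, the concentration cancels and S_{P/Q} = k_P/k_Q = (A_P/A_Q)·exp[(E_Q−E_P)/(RT)].
(E_Q−E_P)/(RT) = (130−93.5)×10³/(8.314×615) = 36500/5113 = 7.139.
k_P/k_Q = (2.14×10^10/1.20×10^14)·exp(7.139) = 1.783×10^-4 × 1260 = 0.225.
Since E_P < E_Q, lowering the temperature improves selectivity toward P.

0.225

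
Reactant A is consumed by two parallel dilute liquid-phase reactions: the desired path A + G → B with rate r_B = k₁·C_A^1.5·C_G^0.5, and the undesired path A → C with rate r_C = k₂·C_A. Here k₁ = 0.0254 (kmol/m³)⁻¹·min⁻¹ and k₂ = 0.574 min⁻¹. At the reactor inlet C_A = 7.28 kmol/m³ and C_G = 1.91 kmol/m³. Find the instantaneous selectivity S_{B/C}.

0.165

S_{B/C} = r_B/r_C = (k₁·C_A^1.5·C_G^0.5)/(k₂·C_A) = (k₁/k₂)·C_A^0.5·C_G^0.5.
= (0.0254×7.280^1.5×1.910^0.5) / (0.574×7.280) = 0.6895/4.179 = 0.165.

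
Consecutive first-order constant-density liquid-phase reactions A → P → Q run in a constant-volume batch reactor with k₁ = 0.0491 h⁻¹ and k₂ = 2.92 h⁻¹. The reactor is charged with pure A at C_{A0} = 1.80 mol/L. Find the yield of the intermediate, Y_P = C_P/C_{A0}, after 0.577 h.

0.0135

The intermediate concentration in a first-order A→B→C sequence is C_P = k₁C_{A0}(e^(−k₁t) − e^(−k₂t))/(k₂−k₁).
e^(−k₁t) = e^(−0.0491×0.577) = e^(−0.02833) = 0.9721; e^(−k₂t) = e^(−1.685) = 0.1855.
C_P = 0.0491×1.80/(2.92−0.0491) × (0.9721−0.1855) = 0.03078×0.7866 = 0.02422 mol/L.
Y_P = C_P/C_{A0} = 0.02422/1.80 = 0.0135.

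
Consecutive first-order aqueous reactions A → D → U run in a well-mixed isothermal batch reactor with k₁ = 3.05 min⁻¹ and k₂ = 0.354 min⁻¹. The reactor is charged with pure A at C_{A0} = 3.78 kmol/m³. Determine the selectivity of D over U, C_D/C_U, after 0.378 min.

For first-order series with pure A initially, C_D(t) = k₁C_{A0}/(k₂−k₁)·(e^(−k₁t) − e^(−k₂t)).
e^(−k₁t) = e^(−3.05×0.378) = e^(−1.153) = 0.3157; e^(−k₂t) = e^(−0.1338) = 0.8748.
C_D = 3.05×3.78/(0.354−3.05) × (0.3157−0.8748) = (-4.276)×(-0.5590) = 2.391 kmol/m³.
C_A = C_{A0}e^(−k₁t) = 1.193 kmol/m³, so C_U = C_{A0}−C_A−C_D = 0.1960 kmol/m³; C_D/C_U = 12.2.

12.2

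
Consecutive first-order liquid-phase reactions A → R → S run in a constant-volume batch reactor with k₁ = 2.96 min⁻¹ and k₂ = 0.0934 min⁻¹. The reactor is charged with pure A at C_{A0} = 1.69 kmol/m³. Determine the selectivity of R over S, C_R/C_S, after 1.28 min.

For first-order series with pure A initially, C_R(t) = k₁C_{A0}/(k₂−k₁)·(e^(−k₁t) − e^(−k₂t)).
e^(−k₁t) = e^(−2.96×1.28) = e^(−3.789) = 0.02262; e^(−k₂t) = e^(−0.1196) = 0.8873.
C_R = 2.96×1.69/(0.0934−2.96) × (0.02262−0.8873) = (-1.745)×(-0.8647) = 1.509 kmol/m³.
C_A = C_{A0}e^(−k₁t) = 0.03823 kmol/m³, so C_S = C_{A0}−C_A−C_R = 0.1428 kmol/m³; C_R/C_S = 10.6.

10.6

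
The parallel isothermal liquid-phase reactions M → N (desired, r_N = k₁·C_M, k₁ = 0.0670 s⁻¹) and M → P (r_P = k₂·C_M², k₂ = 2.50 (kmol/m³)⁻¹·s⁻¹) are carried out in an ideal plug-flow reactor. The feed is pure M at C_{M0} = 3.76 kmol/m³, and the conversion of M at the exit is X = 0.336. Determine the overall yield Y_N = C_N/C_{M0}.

0.00289

C_M = C_{M0}(1−X) = 2.497 kmol/m³.
Along a PFR/batch, dC_N/dC_M = −r_N/(r_N+r_P) = −k₁/(k₁+k₂·C_M).
Integrating from C_{M0} to C_M: C_N = (0.0670/2.50)·ln[(0.0670+2.50·3.76)/(0.0670+2.50·2.50)] = 0.02680·ln(9.467/6.309) = 0.01088 kmol/m³.
Y_N = C_N/C_{M0} = 0.01088/3.76 = 0.00289.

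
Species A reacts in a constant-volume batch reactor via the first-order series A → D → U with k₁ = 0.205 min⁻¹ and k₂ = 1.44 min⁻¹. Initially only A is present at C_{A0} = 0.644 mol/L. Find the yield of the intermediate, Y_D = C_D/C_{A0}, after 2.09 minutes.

0.1000

The intermediate concentration in a first-order A→B→C sequence is C_D = k₁C_{A0}(e^(−k₁t) − e^(−k₂t))/(k₂−k₁).
e^(−k₁t) = e^(−0.205×2.09) = e^(−0.4284) = 0.6515; e^(−k₂t) = e^(−3.010) = 0.04931.
C_D = 0.205×0.644/(1.44−0.205) × (0.6515−0.04931) = 0.1069×0.6022 = 0.06438 mol/L.
Y_D = C_D/C_{A0} = 0.06438/0.644 = 0.1000.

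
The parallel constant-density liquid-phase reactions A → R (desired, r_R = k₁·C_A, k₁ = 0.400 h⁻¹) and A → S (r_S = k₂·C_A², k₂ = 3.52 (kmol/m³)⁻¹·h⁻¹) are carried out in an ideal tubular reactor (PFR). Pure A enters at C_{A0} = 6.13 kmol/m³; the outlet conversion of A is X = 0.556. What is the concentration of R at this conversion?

0.0897 kmol/m³

C_A = C_{A0}(1−X) = 2.722 kmol/m³.
Along a PFR/batch, dC_R/dC_A = −r_R/(r_R+r_S) = −k₁/(k₁+k₂·C_A).
Integrating from C_{A0} to C_A: C_R = (0.400/3.52)·ln[(0.400+3.52·6.13)/(0.400+3.52·2.72)] = 0.1136·ln(21.98/9.980) = 0.08970 kmol/m³.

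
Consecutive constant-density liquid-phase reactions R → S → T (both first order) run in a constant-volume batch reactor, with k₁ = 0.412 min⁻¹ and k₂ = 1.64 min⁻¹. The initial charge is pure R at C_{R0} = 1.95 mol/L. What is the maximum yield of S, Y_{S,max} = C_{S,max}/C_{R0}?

0.158

At the optimum, C_{S,max}/C_{R0} = (k₁/k₂)^[k₂/(k₂−k₁)].
= (0.412/1.64)^(1.64/(1.64−0.412)) = (0.2512)^(1.336) = 0.1580.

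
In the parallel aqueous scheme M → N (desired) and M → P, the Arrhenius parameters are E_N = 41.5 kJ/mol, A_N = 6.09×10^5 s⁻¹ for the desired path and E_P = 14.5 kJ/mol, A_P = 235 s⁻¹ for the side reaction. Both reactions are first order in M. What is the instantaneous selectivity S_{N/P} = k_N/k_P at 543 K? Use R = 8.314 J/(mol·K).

Since both paths have the same order in M, the concentration cancels and S_{N/P} = k_N/k_P = (A_N/A_P)·exp[(E_P−E_N)/(RT)].
(E_P−E_N)/(RT) = (14.5−41.5)×10³/(8.314×543) = -27000/4515 = -5.981.
k_N/k_P = (6.09×10^5/235)·exp(-5.981) = 2591 × 0.002527 = 6.55.

6.55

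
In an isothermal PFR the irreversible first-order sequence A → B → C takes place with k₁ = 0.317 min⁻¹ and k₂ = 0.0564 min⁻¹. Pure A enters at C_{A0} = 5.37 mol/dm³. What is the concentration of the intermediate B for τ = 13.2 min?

For first-order series with pure A initially, C_B(τ) = k₁C_{A0}/(k₂−k₁)·(e^(−k₁τ) − e^(−k₂τ)).
e^(−k₁τ) = e^(−0.317×13.2) = e^(−4.184) = 0.01523; e^(−k₂τ) = e^(−0.7445) = 0.4750.
C_B = 0.317×5.37/(0.0564−0.317) × (0.01523−0.4750) = (-6.532)×(-0.4597) = 3.003 mol/dm³.

3.00 mol/dm³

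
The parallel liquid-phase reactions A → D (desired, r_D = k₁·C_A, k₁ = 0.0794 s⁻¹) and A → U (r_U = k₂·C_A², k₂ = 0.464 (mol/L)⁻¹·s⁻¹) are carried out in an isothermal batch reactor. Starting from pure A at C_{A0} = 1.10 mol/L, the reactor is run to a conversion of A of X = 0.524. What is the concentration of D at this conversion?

C_A = C_{A0}(1−X) = 0.5236 mol/L.
Along a PFR/batch, dC_D/dC_A = −r_D/(r_D+r_U) = −k₁/(k₁+k₂·C_A).
Integrating from C_{A0} to C_A: C_D = (0.0794/0.464)·ln[(0.0794+0.464·1.10)/(0.0794+0.464·0.524)] = 0.1711·ln(0.5898/0.3224) = 0.1034 mol/L.

0.103 mol/L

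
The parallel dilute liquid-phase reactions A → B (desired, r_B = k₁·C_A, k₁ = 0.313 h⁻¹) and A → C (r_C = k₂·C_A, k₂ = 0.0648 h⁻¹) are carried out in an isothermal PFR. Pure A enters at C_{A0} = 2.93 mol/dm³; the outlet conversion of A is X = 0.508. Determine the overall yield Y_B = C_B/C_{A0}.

C_A = C_{A0}(1−X) = 1.442 mol/dm³.
Both paths are first order in A, so the instantaneous fraction to B is constant: dC_B/d(−C_A) = k₁/(k₁+k₂) = 0.8285.
C_B = 0.8285·(C_{A0}−C_A) = 0.8285×1.488 = 1.23 mol/dm³.
Y_B = C_B/C_{A0} = 1.233/2.93 = 0.421.

0.421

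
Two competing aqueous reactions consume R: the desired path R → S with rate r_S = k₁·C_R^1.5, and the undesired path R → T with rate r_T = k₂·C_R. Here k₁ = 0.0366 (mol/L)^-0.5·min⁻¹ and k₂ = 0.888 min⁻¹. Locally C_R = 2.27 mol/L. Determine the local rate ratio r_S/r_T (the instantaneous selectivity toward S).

S_{S/T} = r_S/r_T = (k₁·C_R^1.5)/(k₂·C_R) = (k₁/k₂)·C_R^0.5.
= (0.0366×2.270^1.5) / (0.888×2.270) = 0.1252/2.016 = 0.0621.
Since the desired path is higher order in R, keeping C_R high (PFR or concentrated feed) favours S.

0.0621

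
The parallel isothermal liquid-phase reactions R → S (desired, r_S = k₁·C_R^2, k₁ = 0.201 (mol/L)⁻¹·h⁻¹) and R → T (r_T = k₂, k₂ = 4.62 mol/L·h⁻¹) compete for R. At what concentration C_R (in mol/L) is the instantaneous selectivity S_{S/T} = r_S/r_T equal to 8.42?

S_{S/T} = (k₁/k₂)·C_R^2 ⇒ C_R = (S·k₂/k₁)^(0.5).
= (8.42×4.62/0.201)^(0.5) = (193.5)^(0.5) = 13.9 mol/L.

13.9 mol/L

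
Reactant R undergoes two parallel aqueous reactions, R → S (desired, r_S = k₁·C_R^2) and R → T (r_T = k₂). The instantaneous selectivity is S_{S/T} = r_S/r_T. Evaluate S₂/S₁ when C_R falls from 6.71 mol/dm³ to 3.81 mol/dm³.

0.322

S_{S/T} = (k₁/k₂)·C_R^2, so S₂/S₁ = (C_{R,2}/C_{R,1})^2.
= (3.81/6.71)^2 = (0.5678)^2 = 0.322.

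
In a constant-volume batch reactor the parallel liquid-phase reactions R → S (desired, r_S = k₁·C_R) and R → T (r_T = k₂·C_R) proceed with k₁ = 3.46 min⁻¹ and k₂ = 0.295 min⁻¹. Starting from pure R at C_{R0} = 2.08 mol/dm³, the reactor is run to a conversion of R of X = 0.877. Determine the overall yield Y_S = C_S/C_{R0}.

C_R = C_{R0}(1−X) = 0.2558 mol/dm³.
Both paths are first order in R, so the instantaneous fraction to S is constant: dC_S/d(−C_R) = k₁/(k₁+k₂) = 0.9214.
C_S = 0.9214·(C_{R0}−C_R) = 0.9214×1.824 = 1.68 mol/dm³.
Y_S = C_S/C_{R0} = 1.681/2.08 = 0.808.

0.808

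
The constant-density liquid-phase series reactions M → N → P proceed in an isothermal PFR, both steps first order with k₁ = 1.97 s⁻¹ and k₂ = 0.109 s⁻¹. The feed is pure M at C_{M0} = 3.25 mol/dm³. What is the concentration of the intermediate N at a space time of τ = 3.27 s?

The intermediate concentration in a first-order A→B→C sequence is C_N = k₁C_{M0}(e^(−k₁τ) − e^(−k₂τ))/(k₂−k₁).
e^(−k₁τ) = e^(−1.97×3.27) = e^(−6.442) = 0.001593; e^(−k₂τ) = e^(−0.3564) = 0.7002.
C_N = 1.97×3.25/(0.109−1.97) × (0.001593−0.7002) = (-3.440)×(-0.6986) = 2.403 mol/dm³.

2.40 mol/dm³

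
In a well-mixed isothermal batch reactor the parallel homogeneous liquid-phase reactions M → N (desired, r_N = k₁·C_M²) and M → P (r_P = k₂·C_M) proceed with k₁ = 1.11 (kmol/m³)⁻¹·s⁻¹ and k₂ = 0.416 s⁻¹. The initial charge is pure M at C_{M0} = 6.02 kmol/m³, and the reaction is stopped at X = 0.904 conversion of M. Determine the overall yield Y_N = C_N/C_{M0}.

0.785

C_M = C_{M0}(1−X) = 0.5779 kmol/m³.
Along a PFR/batch, dC_P/dC_M = −r_P/(r_N+r_P) = −k₂/(k₂+k₁·C_M).
Integrating from C_{M0} to C_M: C_P = (0.416/1.11)·ln[(0.416+1.11·6.02)/(0.416+1.11·0.578)] = 0.3748·ln(7.098/1.057) = 0.7135 kmol/m³.
Then C_N = (C_{M0}−C_M) − C_P = 5.442 − 0.7135 = 4.729 kmol/m³.
Y_N = C_N/C_{M0} = 4.729/6.02 = 0.785.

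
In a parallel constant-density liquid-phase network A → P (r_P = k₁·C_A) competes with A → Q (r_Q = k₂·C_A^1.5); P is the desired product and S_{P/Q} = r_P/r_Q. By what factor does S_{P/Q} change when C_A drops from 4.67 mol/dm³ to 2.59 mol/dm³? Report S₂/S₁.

1.34

S_{P/Q} = (k₁/k₂)·C_A^-0.5, so S₂/S₁ = (C_{A,2}/C_{A,1})^-0.5.
= (2.59/4.67)^(-0.5) = (0.5546)^(-0.5) = 1.34.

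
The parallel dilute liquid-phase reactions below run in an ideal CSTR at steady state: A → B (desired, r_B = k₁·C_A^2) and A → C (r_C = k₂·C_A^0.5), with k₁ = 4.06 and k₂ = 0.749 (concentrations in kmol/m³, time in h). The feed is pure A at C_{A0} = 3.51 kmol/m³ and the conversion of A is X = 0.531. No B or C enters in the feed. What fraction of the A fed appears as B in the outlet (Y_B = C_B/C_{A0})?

0.488

Exit C_A = C_{A0}(1−X) = 3.51×0.469 = 1.646 kmol/m³.
Rates in a CSTR are evaluated at the outlet concentration: r_B = 4.06×1.646^2 = 11.00, r_C = 0.749×1.646^0.5 = 0.9610.
Fraction of consumed A going to B: r_B/(r_B+r_C) = 0.9197.
C_B = 0.9197·C_{A0}·X = 0.9197×3.51×0.531 = 1.71 kmol/m³; Y_B = C_B/C_{A0} = 0.488.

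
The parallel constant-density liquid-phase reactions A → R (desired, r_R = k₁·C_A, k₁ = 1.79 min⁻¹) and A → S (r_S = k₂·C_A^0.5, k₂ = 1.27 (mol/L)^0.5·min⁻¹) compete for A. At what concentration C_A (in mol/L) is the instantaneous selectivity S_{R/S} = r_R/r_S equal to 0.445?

0.0997 mol/L

S_{R/S} = (k₁/k₂)·C_A^0.5 ⇒ C_A = (S·k₂/k₁)^(2).
= (0.445×1.27/1.79)^(2) = (0.3157)^(2) = 0.0997 mol/L.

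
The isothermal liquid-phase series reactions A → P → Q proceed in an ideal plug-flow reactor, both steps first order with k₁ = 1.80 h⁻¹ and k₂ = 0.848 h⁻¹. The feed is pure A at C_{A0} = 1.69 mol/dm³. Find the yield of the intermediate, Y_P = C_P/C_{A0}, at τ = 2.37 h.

For first-order series with pure A initially, C_P(τ) = k₁C_{A0}/(k₂−k₁)·(e^(−k₁τ) − e^(−k₂τ)).
e^(−k₁τ) = e^(−1.80×2.37) = e^(−4.266) = 0.01404; e^(−k₂τ) = e^(−2.010) = 0.1340.
C_P = 1.80×1.69/(0.848−1.80) × (0.01404−0.1340) = (-3.195)×(-0.1200) = 0.3834 mol/dm³.
Y_P = C_P/C_{A0} = 0.3834/1.69 = 0.227.

0.227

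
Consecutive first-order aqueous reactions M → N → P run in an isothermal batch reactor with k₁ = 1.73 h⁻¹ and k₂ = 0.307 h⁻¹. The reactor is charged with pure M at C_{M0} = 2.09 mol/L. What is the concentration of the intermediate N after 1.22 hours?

1.44 mol/L

For first-order series with pure M initially, C_N(t) = k₁C_{M0}/(k₂−k₁)·(e^(−k₁t) − e^(−k₂t)).
e^(−k₁t) = e^(−1.73×1.22) = e^(−2.111) = 0.1212; e^(−k₂t) = e^(−0.3745) = 0.6876.
C_N = 1.73×2.09/(0.307−1.73) × (0.1212−0.6876) = (-2.541)×(-0.5664) = 1.439 mol/L.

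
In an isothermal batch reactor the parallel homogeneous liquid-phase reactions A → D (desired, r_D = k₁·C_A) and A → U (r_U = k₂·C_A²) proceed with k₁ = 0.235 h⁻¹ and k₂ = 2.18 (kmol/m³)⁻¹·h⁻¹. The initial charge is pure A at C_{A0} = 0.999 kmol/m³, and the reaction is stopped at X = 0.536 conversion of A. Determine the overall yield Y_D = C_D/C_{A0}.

C_A = C_{A0}(1−X) = 0.4635 kmol/m³.
Along a PFR/batch, dC_D/dC_A = −r_D/(r_D+r_U) = −k₁/(k₁+k₂·C_A).
Integrating from C_{A0} to C_A: C_D = (0.235/2.18)·ln[(0.235+2.18·0.999)/(0.235+2.18·0.464)] = 0.1078·ln(2.413/1.246) = 0.07128 kmol/m³.
Y_D = C_D/C_{A0} = 0.07128/0.999 = 0.0714.

0.0714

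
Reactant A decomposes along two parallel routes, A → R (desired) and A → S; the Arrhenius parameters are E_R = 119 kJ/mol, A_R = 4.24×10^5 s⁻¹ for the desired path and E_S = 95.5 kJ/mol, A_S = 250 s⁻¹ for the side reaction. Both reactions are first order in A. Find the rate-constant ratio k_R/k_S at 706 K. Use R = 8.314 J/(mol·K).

With equal orders, S_{R/S} = k_R/k_S = (A_R/A_S)·exp[(E_S−E_R)/(RT)].
(E_S−E_R)/(RT) = (95.5−119)×10³/(8.314×706) = -23500/5870 = -4.004.
k_R/k_S = (4.24×10^5/250)·exp(-4.004) = 1696 × 0.01825 = 31.0.
Since E_R > E_S, raising the temperature improves selectivity toward R.

31.0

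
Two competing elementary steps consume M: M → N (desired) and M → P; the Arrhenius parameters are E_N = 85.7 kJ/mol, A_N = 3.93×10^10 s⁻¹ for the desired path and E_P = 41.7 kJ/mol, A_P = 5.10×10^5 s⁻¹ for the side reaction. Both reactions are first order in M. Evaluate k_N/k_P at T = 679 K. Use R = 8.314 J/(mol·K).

31.8

Since both paths have the same order in M, the concentration cancels and S_{N/P} = k_N/k_P = (A_N/A_P)·exp[(E_P−E_N)/(RT)].
(E_P−E_N)/(RT) = (41.7−85.7)×10³/(8.314×679) = -44000/5645 = -7.794.
k_N/k_P = (3.93×10^10/5.10×10^5)·exp(-7.794) = 77059 × 4.121×10^-4 = 31.8.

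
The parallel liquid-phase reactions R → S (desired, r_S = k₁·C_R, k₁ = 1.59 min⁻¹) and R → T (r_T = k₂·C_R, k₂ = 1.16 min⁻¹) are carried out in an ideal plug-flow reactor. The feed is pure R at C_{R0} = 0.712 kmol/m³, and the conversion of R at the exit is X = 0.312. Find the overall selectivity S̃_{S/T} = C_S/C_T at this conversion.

1.37

C_R = C_{R0}(1−X) = 0.4899 kmol/m³.
Both paths are first order in R, so the instantaneous fraction to S is constant: dC_S/d(−C_R) = k₁/(k₁+k₂) = 0.5782.
C_S = 0.5782·(C_{R0}−C_R) = 0.5782×0.2221 = 0.128 kmol/m³.
C_T = (C_{R0}−C_R)−C_S = 0.09370 kmol/m³; S̃_{S/T} = 0.1284/0.09370 = 1.37.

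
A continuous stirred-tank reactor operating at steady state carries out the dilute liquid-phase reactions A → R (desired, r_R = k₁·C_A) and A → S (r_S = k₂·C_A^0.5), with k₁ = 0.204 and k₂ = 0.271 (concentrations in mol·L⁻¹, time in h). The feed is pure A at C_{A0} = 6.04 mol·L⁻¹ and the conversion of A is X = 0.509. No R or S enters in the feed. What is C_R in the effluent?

Exit C_A = C_{A0}(1−X) = 6.04×0.491 = 2.966 mol·L⁻¹.
A CSTR operates uniformly at the exit composition, giving r_R = 0.6050 and r_S = 0.4667 (each k·C_A^n at C_A = 2.966).
Fraction of consumed A going to R: r_R/(r_R+r_S) = 0.5645.
C_R = 0.5645·C_{A0}·X = 0.5645×6.04×0.509 = 1.74 mol·L⁻¹.

1.74 mol·L⁻¹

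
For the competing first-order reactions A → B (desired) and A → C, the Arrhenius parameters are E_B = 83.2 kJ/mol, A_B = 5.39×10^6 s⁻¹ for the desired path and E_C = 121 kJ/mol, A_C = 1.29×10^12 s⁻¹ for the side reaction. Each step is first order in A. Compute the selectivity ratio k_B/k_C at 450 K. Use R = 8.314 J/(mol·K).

Since both paths have the same order in A, the concentration cancels and S_{B/C} = k_B/k_C = (A_B/A_C)·exp[(E_C−E_B)/(RT)].
(E_C−E_B)/(RT) = (121−83.2)×10³/(8.314×450) = 37800/3741 = 10.10.
k_B/k_C = (5.39×10^6/1.29×10^12)·exp(10.10) = 4.178×10^-6 × 24427 = 0.102.
Since E_B < E_C, lowering the temperature improves selectivity toward B.

0.102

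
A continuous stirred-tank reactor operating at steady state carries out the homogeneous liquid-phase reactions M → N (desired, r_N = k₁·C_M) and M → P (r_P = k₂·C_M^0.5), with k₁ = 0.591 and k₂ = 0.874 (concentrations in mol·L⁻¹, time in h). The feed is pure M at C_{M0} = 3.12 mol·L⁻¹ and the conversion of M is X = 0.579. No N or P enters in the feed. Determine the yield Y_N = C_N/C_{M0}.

Exit C_M = C_{M0}(1−X) = 3.12×0.421 = 1.314 mol·L⁻¹.
In a CSTR the entire volume is at exit conditions, so r_N = 0.591×1.314 = 0.7763 and r_P = 0.874×1.314^0.5 = 1.002.
Fraction of consumed M going to N: r_N/(r_N+r_P) = 0.4366.
C_N = 0.4366·C_{M0}·X = 0.4366×3.12×0.579 = 0.789 mol·L⁻¹; Y_N = C_N/C_{M0} = 0.253.

0.253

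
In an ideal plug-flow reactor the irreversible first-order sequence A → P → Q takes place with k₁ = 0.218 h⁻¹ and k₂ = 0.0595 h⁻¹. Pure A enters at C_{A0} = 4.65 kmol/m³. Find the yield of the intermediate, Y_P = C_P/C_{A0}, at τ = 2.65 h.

0.403

Solving the coupled first-order balances gives C_P(τ) = [k₁/(k₂−k₁)]·C_{A0}·(e^(−k₁τ) − e^(−k₂τ)).
e^(−k₁τ) = e^(−0.218×2.65) = e^(−0.5777) = 0.5612; e^(−k₂τ) = e^(−0.1577) = 0.8541.
C_P = 0.218×4.65/(0.0595−0.218) × (0.5612−0.8541) = (-6.396)×(-0.2929) = 1.874 kmol/m³.
Y_P = C_P/C_{A0} = 1.874/4.65 = 0.403.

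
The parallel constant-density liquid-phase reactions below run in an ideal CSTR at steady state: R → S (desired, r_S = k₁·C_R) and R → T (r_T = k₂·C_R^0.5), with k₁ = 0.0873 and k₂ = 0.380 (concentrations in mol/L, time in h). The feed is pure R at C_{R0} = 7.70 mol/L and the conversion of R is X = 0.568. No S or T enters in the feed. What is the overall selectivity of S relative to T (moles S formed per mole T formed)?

0.419

Exit C_R = C_{R0}(1−X) = 7.70×0.432 = 3.326 mol/L.
A CSTR operates uniformly at the exit composition, giving r_S = 0.2904 and r_T = 0.6931 (each k·C_R^n at C_R = 3.326).
Overall selectivity = C_S/C_T = r_Sτ/(r_Tτ) = r_S/r_T = 0.419.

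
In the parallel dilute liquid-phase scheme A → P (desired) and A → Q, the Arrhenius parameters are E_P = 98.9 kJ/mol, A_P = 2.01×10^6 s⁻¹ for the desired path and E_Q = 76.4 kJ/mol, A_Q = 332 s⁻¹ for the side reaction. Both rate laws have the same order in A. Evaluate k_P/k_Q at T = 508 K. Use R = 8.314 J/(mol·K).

29.4

Since both paths have the same order in A, the concentration cancels and S_{P/Q} = k_P/k_Q = (A_P/A_Q)·exp[(E_Q−E_P)/(RT)].
(E_Q−E_P)/(RT) = (76.4−98.9)×10³/(8.314×508) = -22500/4224 = -5.327.
k_P/k_Q = (2.01×10^6/332)·exp(-5.327) = 6054 × 0.004857 = 29.4.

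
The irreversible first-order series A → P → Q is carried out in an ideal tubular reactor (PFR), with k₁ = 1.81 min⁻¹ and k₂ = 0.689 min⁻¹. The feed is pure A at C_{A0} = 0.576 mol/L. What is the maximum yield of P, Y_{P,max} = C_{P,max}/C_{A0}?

For a first-order series the maximum intermediate yield is C_{P,max}/C_{A0} = (k₁/k₂)^[k₂/(k₂−k₁)].
= (1.81/0.689)^(0.689/(0.689−1.81)) = (2.627)^(-0.6146) = 0.5523.

0.552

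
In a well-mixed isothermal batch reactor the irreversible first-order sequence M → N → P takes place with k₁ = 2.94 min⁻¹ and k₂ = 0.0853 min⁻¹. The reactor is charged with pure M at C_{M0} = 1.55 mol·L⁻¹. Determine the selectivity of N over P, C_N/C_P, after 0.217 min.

97.4

For first-order series with pure M initially, C_N(t) = k₁C_{M0}/(k₂−k₁)·(e^(−k₁t) − e^(−k₂t)).
e^(−k₁t) = e^(−2.94×0.217) = e^(−0.6380) = 0.5284; e^(−k₂t) = e^(−0.01851) = 0.9817.
C_N = 2.94×1.55/(0.0853−2.94) × (0.5284−0.9817) = (-1.596)×(-0.4533) = 0.7236 mol·L⁻¹.
C_M = C_{M0}e^(−k₁t) = 0.8190 mol·L⁻¹, so C_P = C_{M0}−C_M−C_N = 0.007432 mol·L⁻¹; C_N/C_P = 97.4.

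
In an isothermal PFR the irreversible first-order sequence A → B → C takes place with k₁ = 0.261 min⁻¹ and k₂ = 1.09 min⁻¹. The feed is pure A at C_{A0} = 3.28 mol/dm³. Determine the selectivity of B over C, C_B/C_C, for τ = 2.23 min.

For first-order series with pure A initially, C_B(τ) = k₁C_{A0}/(k₂−k₁)·(e^(−k₁τ) − e^(−k₂τ)).
e^(−k₁τ) = e^(−0.261×2.23) = e^(−0.5820) = 0.5588; e^(−k₂τ) = e^(−2.431) = 0.08798.
C_B = 0.261×3.28/(1.09−0.261) × (0.5588−0.08798) = 1.033×0.4708 = 0.4862 mol/dm³.
C_A = C_{A0}e^(−k₁τ) = 1.833 mol/dm³, so C_C = C_{A0}−C_A−C_B = 0.9611 mol/dm³; C_B/C_C = 0.506.

0.506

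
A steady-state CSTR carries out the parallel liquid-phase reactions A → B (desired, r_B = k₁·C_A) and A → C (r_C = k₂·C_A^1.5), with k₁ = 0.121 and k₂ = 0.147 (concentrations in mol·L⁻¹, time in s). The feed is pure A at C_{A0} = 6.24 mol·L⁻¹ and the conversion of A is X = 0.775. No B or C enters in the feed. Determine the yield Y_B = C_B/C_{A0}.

0.318

Exit C_A = C_{A0}(1−X) = 6.24×0.225 = 1.404 mol·L⁻¹.
In a CSTR the entire volume is at exit conditions, so r_B = 0.121×1.404 = 0.1699 and r_C = 0.147×1.404^1.5 = 0.2446.
Fraction of consumed A going to B: r_B/(r_B+r_C) = 0.4099.
C_B = 0.4099·C_{A0}·X = 0.4099×6.24×0.775 = 1.98 mol·L⁻¹; Y_B = C_B/C_{A0} = 0.318.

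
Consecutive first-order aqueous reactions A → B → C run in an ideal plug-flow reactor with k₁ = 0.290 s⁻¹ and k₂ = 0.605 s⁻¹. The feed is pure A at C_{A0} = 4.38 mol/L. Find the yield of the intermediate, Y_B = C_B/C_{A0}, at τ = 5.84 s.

Solving the coupled first-order balances gives C_B(τ) = [k₁/(k₂−k₁)]·C_{A0}·(e^(−k₁τ) − e^(−k₂τ)).
e^(−k₁τ) = e^(−0.290×5.84) = e^(−1.694) = 0.1839; e^(−k₂τ) = e^(−3.533) = 0.02921.
C_B = 0.290×4.38/(0.605−0.290) × (0.1839−0.02921) = 4.032×0.1546 = 0.6236 mol/L.
Y_B = C_B/C_{A0} = 0.6236/4.38 = 0.142.

0.142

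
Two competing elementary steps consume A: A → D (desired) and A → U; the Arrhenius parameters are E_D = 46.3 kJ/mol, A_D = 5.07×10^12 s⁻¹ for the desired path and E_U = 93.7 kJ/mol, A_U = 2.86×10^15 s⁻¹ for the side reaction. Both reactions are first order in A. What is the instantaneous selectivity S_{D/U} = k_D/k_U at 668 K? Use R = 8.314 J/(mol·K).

Since both paths have the same order in A, the concentration cancels and S_{D/U} = k_D/k_U = (A_D/A_U)·exp[(E_U−E_D)/(RT)].
(E_U−E_D)/(RT) = (93.7−46.3)×10³/(8.314×668) = 47400/5554 = 8.535.
k_D/k_U = (5.07×10^12/2.86×10^15)·exp(8.535) = 0.001773 × 5089 = 9.02.

9.02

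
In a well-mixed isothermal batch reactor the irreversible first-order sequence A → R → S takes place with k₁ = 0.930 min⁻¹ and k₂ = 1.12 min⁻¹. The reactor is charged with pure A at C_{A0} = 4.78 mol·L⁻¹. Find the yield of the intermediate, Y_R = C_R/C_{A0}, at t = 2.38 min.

Solving the coupled first-order balances gives C_R(t) = [k₁/(k₂−k₁)]·C_{A0}·(e^(−k₁t) − e^(−k₂t)).
e^(−k₁t) = e^(−0.930×2.38) = e^(−2.213) = 0.1093; e^(−k₂t) = e^(−2.666) = 0.06956.
C_R = 0.930×4.78/(1.12−0.930) × (0.1093−0.06956) = 23.40×0.03977 = 0.9305 mol·L⁻¹.
Y_R = C_R/C_{A0} = 0.9305/4.78 = 0.195.

0.195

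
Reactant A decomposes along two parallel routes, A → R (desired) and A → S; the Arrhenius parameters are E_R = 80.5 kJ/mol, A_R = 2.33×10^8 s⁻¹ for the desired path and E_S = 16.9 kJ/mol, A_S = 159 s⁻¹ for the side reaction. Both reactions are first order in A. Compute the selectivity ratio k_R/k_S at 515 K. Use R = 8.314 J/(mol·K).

k_R/k_S = (A_R/A_S)·exp[−(E_R−E_S)/(RT)] = (A_R/A_S)·exp[(E_S−E_R)/(RT)].
(E_S−E_R)/(RT) = (16.9−80.5)×10³/(8.314×515) = -63600/4282 = -14.85.
k_R/k_S = (2.33×10^8/159)·exp(-14.85) = 1.465×10^6 × 3.540×10^-7 = 0.519.
Since E_R > E_S, raising the temperature improves selectivity toward R.

0.519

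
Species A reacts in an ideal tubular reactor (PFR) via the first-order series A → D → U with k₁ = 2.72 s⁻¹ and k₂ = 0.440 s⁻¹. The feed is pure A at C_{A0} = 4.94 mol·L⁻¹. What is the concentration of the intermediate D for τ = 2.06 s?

2.36 mol·L⁻¹

The intermediate concentration in a first-order A→B→C sequence is C_D = k₁C_{A0}(e^(−k₁τ) − e^(−k₂τ))/(k₂−k₁).
e^(−k₁τ) = e^(−2.72×2.06) = e^(−5.603) = 0.003686; e^(−k₂τ) = e^(−0.9064) = 0.4040.
C_D = 2.72×4.94/(0.440−2.72) × (0.003686−0.4040) = (-5.893)×(-0.4003) = 2.359 mol·L⁻¹.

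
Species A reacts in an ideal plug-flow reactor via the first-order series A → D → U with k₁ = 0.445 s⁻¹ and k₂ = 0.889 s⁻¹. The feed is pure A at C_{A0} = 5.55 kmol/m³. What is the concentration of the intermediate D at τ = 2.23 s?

1.30 kmol/m³

For first-order series with pure A initially, C_D(τ) = k₁C_{A0}/(k₂−k₁)·(e^(−k₁τ) − e^(−k₂τ)).
e^(−k₁τ) = e^(−0.445×2.23) = e^(−0.9923) = 0.3707; e^(−k₂τ) = e^(−1.982) = 0.1377.
C_D = 0.445×5.55/(0.889−0.445) × (0.3707−0.1377) = 5.562×0.2330 = 1.296 kmol/m³.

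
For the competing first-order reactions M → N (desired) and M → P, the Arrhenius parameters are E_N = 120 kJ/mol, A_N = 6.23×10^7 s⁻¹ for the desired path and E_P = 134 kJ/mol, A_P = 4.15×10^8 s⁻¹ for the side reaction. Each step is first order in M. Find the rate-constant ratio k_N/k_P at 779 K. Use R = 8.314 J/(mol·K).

1.30

With equal orders, S_{N/P} = k_N/k_P = (A_N/A_P)·exp[(E_P−E_N)/(RT)].
(E_P−E_N)/(RT) = (134−120)×10³/(8.314×779) = 14000/6477 = 2.162.
k_N/k_P = (6.23×10^7/4.15×10^8)·exp(2.162) = 0.1501 × 8.685 = 1.30.
Since E_N < E_P, lowering the temperature improves selectivity toward N.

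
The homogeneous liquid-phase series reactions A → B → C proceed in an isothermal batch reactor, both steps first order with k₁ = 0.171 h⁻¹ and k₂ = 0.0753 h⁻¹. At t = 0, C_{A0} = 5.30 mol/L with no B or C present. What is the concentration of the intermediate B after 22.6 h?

1.53 mol/L

For first-order series with pure A initially, C_B(t) = k₁C_{A0}/(k₂−k₁)·(e^(−k₁t) − e^(−k₂t)).
e^(−k₁t) = e^(−0.171×22.6) = e^(−3.865) = 0.02097; e^(−k₂t) = e^(−1.702) = 0.1824.
C_B = 0.171×5.30/(0.0753−0.171) × (0.02097−0.1824) = (-9.470)×(-0.1614) = 1.528 mol/L.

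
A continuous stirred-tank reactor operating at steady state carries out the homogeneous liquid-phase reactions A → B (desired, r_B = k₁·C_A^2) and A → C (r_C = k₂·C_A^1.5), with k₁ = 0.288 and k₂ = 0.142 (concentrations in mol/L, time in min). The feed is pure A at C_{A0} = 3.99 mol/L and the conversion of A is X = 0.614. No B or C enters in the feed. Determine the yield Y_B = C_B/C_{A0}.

0.439

Exit C_A = C_{A0}(1−X) = 3.99×0.386 = 1.540 mol/L.
A CSTR operates uniformly at the exit composition, giving r_B = 0.6831 and r_C = 0.2714 (each k·C_A^n at C_A = 1.540).
Fraction of consumed A going to B: r_B/(r_B+r_C) = 0.7157.
C_B = 0.7157·C_{A0}·X = 0.7157×3.99×0.614 = 1.75 mol/L; Y_B = C_B/C_{A0} = 0.439.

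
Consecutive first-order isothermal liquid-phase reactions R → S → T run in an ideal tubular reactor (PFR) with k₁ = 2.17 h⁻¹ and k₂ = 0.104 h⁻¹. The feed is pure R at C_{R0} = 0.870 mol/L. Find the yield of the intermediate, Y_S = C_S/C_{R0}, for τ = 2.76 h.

The intermediate concentration in a first-order A→B→C sequence is C_S = k₁C_{R0}(e^(−k₁τ) − e^(−k₂τ))/(k₂−k₁).
e^(−k₁τ) = e^(−2.17×2.76) = e^(−5.989) = 0.002506; e^(−k₂τ) = e^(−0.2870) = 0.7505.
C_S = 2.17×0.870/(0.104−2.17) × (0.002506−0.7505) = (-0.9138)×(-0.7480) = 0.6835 mol/L.
Y_S = C_S/C_{R0} = 0.6835/0.870 = 0.786.

0.786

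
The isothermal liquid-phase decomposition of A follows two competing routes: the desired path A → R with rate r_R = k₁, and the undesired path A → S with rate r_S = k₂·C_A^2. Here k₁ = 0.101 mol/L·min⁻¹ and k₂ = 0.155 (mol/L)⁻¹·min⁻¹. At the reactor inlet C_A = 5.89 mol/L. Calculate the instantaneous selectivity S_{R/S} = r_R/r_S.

0.0188

S_{R/S} = r_R/r_S = (k₁)/(k₂·C_A^2) = (k₁/k₂)·C_A^-2.
= (0.101) / (0.155×5.890^2) = 0.1010/5.377 = 0.0188.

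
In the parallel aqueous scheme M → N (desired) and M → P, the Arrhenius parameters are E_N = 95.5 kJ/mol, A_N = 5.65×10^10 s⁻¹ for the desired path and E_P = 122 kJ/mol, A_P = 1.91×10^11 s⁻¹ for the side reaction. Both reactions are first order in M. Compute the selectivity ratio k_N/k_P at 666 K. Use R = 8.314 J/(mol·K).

With equal orders, S_{N/P} = k_N/k_P = (A_N/A_P)·exp[(E_P−E_N)/(RT)].
(E_P−E_N)/(RT) = (122−95.5)×10³/(8.314×666) = 26500/5537 = 4.786.
k_N/k_P = (5.65×10^10/1.91×10^11)·exp(4.786) = 0.2958 × 119.8 = 35.4.

35.4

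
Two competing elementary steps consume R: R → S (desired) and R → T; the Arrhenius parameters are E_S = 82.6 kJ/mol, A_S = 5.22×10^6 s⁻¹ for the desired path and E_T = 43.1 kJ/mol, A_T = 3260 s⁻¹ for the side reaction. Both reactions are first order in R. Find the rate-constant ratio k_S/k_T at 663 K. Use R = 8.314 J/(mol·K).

1.24

k_S/k_T = (A_S/A_T)·exp[−(E_S−E_T)/(RT)] = (A_S/A_T)·exp[(E_T−E_S)/(RT)].
(E_T−E_S)/(RT) = (43.1−82.6)×10³/(8.314×663) = -39500/5512 = -7.166.
k_S/k_T = (5.22×10^6/3260)·exp(-7.166) = 1601 × 7.724×10^-4 = 1.24.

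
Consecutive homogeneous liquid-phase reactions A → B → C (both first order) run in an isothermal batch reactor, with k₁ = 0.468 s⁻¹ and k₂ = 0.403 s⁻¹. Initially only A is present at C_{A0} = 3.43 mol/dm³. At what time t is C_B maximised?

For first-order series the maximum of C_B occurs at t_opt = ln(k₂/k₁)/(k₂−k₁).
= ln(0.403/0.468)/(0.403−0.468) = ln(0.8611)/-0.06500 = -0.1495/-0.06500 = 2.30 s.

2.30 s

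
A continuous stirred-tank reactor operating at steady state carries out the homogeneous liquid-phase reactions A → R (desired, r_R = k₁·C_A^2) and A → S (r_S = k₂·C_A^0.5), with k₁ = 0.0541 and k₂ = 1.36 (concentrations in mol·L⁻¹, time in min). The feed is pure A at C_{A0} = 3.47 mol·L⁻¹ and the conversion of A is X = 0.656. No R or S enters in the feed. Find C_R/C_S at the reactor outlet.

Exit C_A = C_{A0}(1−X) = 3.47×0.344 = 1.194 mol·L⁻¹.
A CSTR operates uniformly at the exit composition, giving r_R = 0.07709 and r_S = 1.486 (each k·C_A^n at C_A = 1.194).
Overall selectivity = C_R/C_S = r_Rτ/(r_Sτ) = r_R/r_S = 0.0519.

0.0519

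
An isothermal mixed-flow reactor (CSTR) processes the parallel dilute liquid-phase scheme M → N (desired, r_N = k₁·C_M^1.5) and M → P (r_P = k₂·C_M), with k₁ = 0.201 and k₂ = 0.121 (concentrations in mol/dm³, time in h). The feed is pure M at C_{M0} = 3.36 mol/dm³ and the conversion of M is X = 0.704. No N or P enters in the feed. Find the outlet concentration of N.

Exit C_M = C_{M0}(1−X) = 3.36×0.296 = 0.9946 mol/dm³.
In a CSTR the entire volume is at exit conditions, so r_N = 0.201×0.9946^1.5 = 0.1994 and r_P = 0.121×0.9946 = 0.1203.
Fraction of consumed M going to N: r_N/(r_N+r_P) = 0.6236.
C_N = 0.6236·C_{M0}·X = 0.6236×3.36×0.704 = 1.48 mol/dm³.

1.48 mol/dm³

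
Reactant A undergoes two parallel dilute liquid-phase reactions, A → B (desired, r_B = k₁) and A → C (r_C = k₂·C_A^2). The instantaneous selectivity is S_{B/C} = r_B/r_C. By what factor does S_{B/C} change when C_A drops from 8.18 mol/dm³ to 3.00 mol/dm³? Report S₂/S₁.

S_{B/C} = (k₁/k₂)·C_A^-2, so S₂/S₁ = (C_{A,2}/C_{A,1})^-2.
= (3.00/8.18)^(-2) = (0.3667)^(-2) = 7.43.
Selectivity toward B rises as C_A falls — low-concentration operation is favoured.

7.43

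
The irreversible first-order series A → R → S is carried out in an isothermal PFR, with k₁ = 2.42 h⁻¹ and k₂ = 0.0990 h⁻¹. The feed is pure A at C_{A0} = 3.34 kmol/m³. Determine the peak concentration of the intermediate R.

At the optimum, C_{R,max}/C_{A0} = (k₁/k₂)^[k₂/(k₂−k₁)].
= (2.42/0.0990)^(0.0990/(0.0990−2.42)) = (24.44)^(-0.04265) = 0.8725.
C_{R,max} = 0.8725×3.34 = 2.91 kmol/m³.

2.91 kmol/m³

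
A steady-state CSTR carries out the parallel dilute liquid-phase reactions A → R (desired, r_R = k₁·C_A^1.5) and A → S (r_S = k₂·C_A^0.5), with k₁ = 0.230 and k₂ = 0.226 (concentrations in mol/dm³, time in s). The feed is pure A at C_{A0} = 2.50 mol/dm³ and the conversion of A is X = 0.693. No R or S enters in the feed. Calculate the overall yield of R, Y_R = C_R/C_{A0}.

0.304

Exit C_A = C_{A0}(1−X) = 2.50×0.307 = 0.7675 mol/dm³.
In a CSTR the entire volume is at exit conditions, so r_R = 0.230×0.7675^1.5 = 0.1546 and r_S = 0.226×0.7675^0.5 = 0.1980.
Fraction of consumed A going to R: r_R/(r_R+r_S) = 0.4385.
C_R = 0.4385·C_{A0}·X = 0.4385×2.50×0.693 = 0.760 mol/dm³; Y_R = C_R/C_{A0} = 0.304.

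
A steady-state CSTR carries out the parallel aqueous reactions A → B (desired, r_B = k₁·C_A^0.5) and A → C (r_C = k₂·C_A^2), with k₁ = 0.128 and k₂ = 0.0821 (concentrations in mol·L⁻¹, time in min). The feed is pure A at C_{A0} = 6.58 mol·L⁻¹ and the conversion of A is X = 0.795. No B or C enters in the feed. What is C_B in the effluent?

2.61 mol·L⁻¹

Exit C_A = C_{A0}(1−X) = 6.58×0.205 = 1.349 mol·L⁻¹.
A CSTR operates uniformly at the exit composition, giving r_B = 0.1487 and r_C = 0.1494 (each k·C_A^n at C_A = 1.349).
Fraction of consumed A going to B: r_B/(r_B+r_C) = 0.4988.
C_B = 0.4988·C_{A0}·X = 0.4988×6.58×0.795 = 2.61 mol·L⁻¹.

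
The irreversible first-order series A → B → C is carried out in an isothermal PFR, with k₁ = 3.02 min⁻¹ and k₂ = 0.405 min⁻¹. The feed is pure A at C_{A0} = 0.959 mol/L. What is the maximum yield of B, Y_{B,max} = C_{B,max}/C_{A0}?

For a first-order series the maximum intermediate yield is C_{B,max}/C_{A0} = (k₁/k₂)^[k₂/(k₂−k₁)].
= (3.02/0.405)^(0.405/(0.405−3.02)) = (7.457)^(-0.1549) = 0.7326.

0.733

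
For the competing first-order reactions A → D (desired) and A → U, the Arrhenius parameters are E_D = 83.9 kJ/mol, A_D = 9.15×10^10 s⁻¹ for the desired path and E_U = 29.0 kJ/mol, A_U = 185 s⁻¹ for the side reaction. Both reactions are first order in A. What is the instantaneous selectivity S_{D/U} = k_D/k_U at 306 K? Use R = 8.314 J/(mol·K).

0.210

With equal orders, S_{D/U} = k_D/k_U = (A_D/A_U)·exp[(E_U−E_D)/(RT)].
(E_U−E_D)/(RT) = (29.0−83.9)×10³/(8.314×306) = -54900/2544 = -21.58.
k_D/k_U = (9.15×10^10/185)·exp(-21.58) = 4.946×10^8 × 4.248×10^-10 = 0.210.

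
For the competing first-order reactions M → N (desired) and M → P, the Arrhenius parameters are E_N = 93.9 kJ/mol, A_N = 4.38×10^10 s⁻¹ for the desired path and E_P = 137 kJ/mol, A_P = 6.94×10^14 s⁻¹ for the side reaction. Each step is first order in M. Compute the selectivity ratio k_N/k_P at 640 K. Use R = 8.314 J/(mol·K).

0.208

With equal orders, S_{N/P} = k_N/k_P = (A_N/A_P)·exp[(E_P−E_N)/(RT)].
(E_P−E_N)/(RT) = (137−93.9)×10³/(8.314×640) = 43100/5321 = 8.100.
k_N/k_P = (4.38×10^10/6.94×10^14)·exp(8.100) = 6.311×10^-5 × 3295 = 0.208.
Since E_N < E_P, lowering the temperature improves selectivity toward N.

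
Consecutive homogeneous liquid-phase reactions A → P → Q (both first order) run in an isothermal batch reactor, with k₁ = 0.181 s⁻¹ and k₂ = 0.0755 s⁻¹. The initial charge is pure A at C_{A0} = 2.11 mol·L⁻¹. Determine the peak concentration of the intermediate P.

For a first-order series the maximum intermediate yield is C_{P,max}/C_{A0} = (k₁/k₂)^[k₂/(k₂−k₁)].
= (0.181/0.0755)^(0.0755/(0.0755−0.181)) = (2.397)^(-0.7156) = 0.5349.
C_{P,max} = 0.5349×2.11 = 1.13 mol·L⁻¹.

1.13 mol·L⁻¹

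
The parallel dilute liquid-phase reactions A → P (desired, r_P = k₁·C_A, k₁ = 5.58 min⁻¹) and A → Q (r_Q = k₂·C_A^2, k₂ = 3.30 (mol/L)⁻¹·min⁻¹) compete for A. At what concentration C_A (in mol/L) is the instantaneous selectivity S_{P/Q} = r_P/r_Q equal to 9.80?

0.173 mol/L

S_{P/Q} = (k₁/k₂)·C_A⁻¹ ⇒ C_A = (S·k₂/k₁)^(-1).
= (9.80×3.30/5.58)^(-1) = (5.796)^(-1) = 0.173 mol/L.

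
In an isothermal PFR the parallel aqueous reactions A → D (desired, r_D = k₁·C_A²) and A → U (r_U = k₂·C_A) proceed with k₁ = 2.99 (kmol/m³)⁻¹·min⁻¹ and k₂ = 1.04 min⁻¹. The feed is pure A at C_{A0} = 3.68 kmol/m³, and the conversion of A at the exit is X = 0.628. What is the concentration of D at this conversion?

2.01 kmol/m³

C_A = C_{A0}(1−X) = 1.369 kmol/m³.
Along a PFR/batch, dC_U/dC_A = −r_U/(r_D+r_U) = −k₂/(k₂+k₁·C_A).
Integrating from C_{A0} to C_A: C_U = (1.04/2.99)·ln[(1.04+2.99·3.68)/(1.04+2.99·1.37)] = 0.3478·ln(12.04/5.133) = 0.2966 kmol/m³.
Then C_D = (C_{A0}−C_A) − C_U = 2.311 − 0.2966 = 2.014 kmol/m³.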